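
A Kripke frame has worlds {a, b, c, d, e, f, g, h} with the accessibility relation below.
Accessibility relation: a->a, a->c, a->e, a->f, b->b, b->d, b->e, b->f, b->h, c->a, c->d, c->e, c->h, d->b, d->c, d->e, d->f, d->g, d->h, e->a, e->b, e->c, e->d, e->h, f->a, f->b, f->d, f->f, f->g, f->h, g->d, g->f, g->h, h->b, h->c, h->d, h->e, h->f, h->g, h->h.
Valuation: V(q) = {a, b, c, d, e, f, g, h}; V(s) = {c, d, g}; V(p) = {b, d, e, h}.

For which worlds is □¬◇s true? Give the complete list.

none

Recall that □ψ holds at a world iff ψ holds at every accessible world, and ◇ψ holds iff ψ holds at some accessible world.
Let φ = □¬◇s. Evaluate φ at each world:
  a (successors {a, c, e, f}): φ is false.
  b (successors {b, d, e, f, h}): φ is false.
  c (successors {a, d, e, h}): φ is false.
  d (successors {b, c, e, f, g, h}): φ is false.
  e (successors {a, b, c, d, h}): φ is false.
  f (successors {a, b, d, f, g, h}): φ is false.
  g (successors {d, f, h}): φ is false.
  h (successors {b, c, d, e, f, g, h}): φ is false.
For instance, at e:
  At e: □¬◇s requires ¬◇s at every successor {a, b, c, d, h}.
    ¬◇s fails at a, so □¬◇s is false at e.
      At a: ◇s is true, so ¬◇s is false.
Satisfying worlds: none.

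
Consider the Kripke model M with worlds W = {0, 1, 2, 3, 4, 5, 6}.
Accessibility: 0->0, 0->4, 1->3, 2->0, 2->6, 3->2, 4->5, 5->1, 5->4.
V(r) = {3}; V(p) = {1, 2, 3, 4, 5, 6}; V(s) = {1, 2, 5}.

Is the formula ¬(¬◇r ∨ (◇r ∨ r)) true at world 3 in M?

No

At 3: ¬◇r ∨ (◇r ∨ r) is true, so ¬(¬◇r ∨ (◇r ∨ r)) is false.
  At 3: ¬◇r is true, ◇r ∨ r is true, so ¬◇r ∨ (◇r ∨ r) is true.
    At 3: ◇r is false, so ¬◇r is true.
      At 3: ◇r requires r at some successor in {2}.
        At 2: r is false.
      So ◇r is false at 3.
    At 3: ◇r is false, r is true, so ◇r ∨ r is true.
      At 3: ◇r requires r at some successor in {2}.
        At 2: r is false.
      So ◇r is false at 3.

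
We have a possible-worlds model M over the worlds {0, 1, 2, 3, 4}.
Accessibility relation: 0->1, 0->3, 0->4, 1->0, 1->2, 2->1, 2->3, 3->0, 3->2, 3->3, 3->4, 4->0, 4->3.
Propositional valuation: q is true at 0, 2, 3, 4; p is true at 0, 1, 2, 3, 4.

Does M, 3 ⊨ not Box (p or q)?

At 3: Box (p or q) is true, so not Box (p or q) is false.
  At 3: Box (p or q) requires p or q at every successor {0, 2, 3, 4}.
    At 0: p or q is true.
    At 2: p or q is true.
    At 3: p or q is true.
    At 4: p or q is true.
  So Box (p or q) is true at 3.

No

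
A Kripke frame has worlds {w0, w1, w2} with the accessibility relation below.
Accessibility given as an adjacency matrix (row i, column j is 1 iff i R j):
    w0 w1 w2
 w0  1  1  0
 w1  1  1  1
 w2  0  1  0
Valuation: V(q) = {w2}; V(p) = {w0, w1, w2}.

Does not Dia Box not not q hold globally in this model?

Recall that Box ψ holds at a world iff ψ holds at every accessible world, and Dia ψ holds iff ψ holds at some accessible world.
Let φ = not Dia Box not not q. Evaluate φ at each world:
  w0 (successors {w0, w1}): φ is true.
  w1 (successors {w0, w1, w2}): φ is true.
  w2 (successors {w1}): φ is true.
For instance, at w2:
  At w2: Dia Box not not q is false, so not Dia Box not not q is true.
    At w2: Dia Box not not q requires Box not not q at some successor in {w1}.
      At w1: Box not not q is false.
    So Dia Box not not q is false at w2.

Yes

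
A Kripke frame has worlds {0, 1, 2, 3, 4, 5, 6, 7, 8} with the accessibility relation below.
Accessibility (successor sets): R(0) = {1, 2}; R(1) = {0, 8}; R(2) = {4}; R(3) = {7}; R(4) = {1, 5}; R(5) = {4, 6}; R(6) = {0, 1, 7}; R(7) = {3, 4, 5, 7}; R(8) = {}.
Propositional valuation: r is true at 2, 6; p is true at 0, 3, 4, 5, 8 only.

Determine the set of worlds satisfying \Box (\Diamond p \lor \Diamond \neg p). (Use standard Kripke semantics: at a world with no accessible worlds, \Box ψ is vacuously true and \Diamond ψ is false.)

Let φ = \Box (\Diamond p \lor \Diamond \neg p). Evaluate φ at each world:
  0 (successors {1, 2}): φ is true.
  1 (successors {0, 8}): φ is false.
  2 (successors {4}): φ is true.
  3 (successors {7}): φ is true.
  4 (successors {1, 5}): φ is true.
  5 (successors {4, 6}): φ is true.
  6 (successors {0, 1, 7}): φ is true.
  7 (successors {3, 4, 5, 7}): φ is true.
  8 (successors ∅): φ is true.
For instance, at 6:
  At 6: \Box (\Diamond p \lor \Diamond \neg p) requires \Diamond p \lor \Diamond \neg p at every successor {0, 1, 7}.
      At 0: \Diamond p is false, \Diamond \neg p is true, so \Diamond p \lor \Diamond \neg p is true.
      At 1: \Diamond p is true, \Diamond \neg p is false, so \Diamond p \lor \Diamond \neg p is true.
      At 7: \Diamond p is true, \Diamond \neg p is true, so \Diamond p \lor \Diamond \neg p is true.
  So \Box (\Diamond p \lor \Diamond \neg p) is true at 6.
Satisfying worlds: {0, 2, 3, 4, 5, 6, 7, 8}

0, 2, 3, 4, 5, 6, 7, 8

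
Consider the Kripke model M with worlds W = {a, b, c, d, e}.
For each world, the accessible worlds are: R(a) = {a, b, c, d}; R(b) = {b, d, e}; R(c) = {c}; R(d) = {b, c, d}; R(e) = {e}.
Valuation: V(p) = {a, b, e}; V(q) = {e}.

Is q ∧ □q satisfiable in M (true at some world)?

Let φ = q ∧ □q. Evaluate φ at each world:
  a (successors {a, b, c, d}): φ is false.
  b (successors {b, d, e}): φ is false.
  c (successors {c}): φ is false.
  d (successors {b, c, d}): φ is false.
  e (successors {e}): φ is true.
Detail at e (witness):
  At e: q is true, □q is true, so q ∧ □q is true.
    At e: □q requires q at every successor {e}.
      At e: q is true.
    So □q is true at e.

Yes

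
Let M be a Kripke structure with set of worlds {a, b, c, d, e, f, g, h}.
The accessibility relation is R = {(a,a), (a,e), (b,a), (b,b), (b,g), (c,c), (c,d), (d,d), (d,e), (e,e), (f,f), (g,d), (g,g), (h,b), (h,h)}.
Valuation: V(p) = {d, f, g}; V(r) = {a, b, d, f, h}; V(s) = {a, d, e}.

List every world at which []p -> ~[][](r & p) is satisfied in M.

a, b, c, d, e, g, h

Recall that []ψ holds at a world iff ψ holds at every accessible world, and <>ψ holds iff ψ holds at some accessible world.
Let φ = []p -> ~[][](r & p). Evaluate φ at each world:
  a (successors {a, e}): φ is true.
  b (successors {a, b, g}): φ is true.
  c (successors {c, d}): φ is true.
  d (successors {d, e}): φ is true.
  e (successors {e}): φ is true.
  f (successors {f}): φ is false.
  g (successors {d, g}): φ is true.
  h (successors {b, h}): φ is true.
For instance, at a:
  At a: []p is false, ~[][](r & p) is true, so []p -> ~[][](r & p) is true.
    At a: []p requires p at every successor {a, e}.
      p fails at a, so []p is false at a.
    At a: [][](r & p) is false, so ~[][](r & p) is true.
      At a: [][](r & p) requires [](r & p) at every successor {a, e}.
        [](r & p) fails at a, so [][](r & p) is false at a.
Satisfying worlds: {a, b, c, d, e, g, h}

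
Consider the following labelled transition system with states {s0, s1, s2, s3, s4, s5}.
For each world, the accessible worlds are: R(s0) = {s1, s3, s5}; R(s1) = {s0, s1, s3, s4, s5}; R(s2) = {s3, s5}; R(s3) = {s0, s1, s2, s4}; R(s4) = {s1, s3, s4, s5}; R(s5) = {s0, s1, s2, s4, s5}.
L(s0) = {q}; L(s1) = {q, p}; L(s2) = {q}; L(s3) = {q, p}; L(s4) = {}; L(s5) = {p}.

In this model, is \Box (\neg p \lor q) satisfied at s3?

Yes

At s3: \Box (\neg p \lor q) requires \neg p \lor q at every successor {s0, s1, s2, s4}.
  At s0: \neg p \lor q is true.
  At s1: \neg p \lor q is true.
  At s2: \neg p \lor q is true.
  At s4: \neg p \lor q is true.
So \Box (\neg p \lor q) is true at s3.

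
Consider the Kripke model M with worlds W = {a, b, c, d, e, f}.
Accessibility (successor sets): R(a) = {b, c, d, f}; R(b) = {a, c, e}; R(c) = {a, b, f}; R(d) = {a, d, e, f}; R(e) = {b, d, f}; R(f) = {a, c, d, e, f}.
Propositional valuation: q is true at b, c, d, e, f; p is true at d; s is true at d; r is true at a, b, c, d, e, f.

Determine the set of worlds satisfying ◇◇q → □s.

Recall that □ψ holds at a world iff ψ holds at every accessible world, and ◇ψ holds iff ψ holds at some accessible world.
Let φ = ◇◇q → □s. Evaluate φ at each world:
  a (successors {b, c, d, f}): φ is false.
  b (successors {a, c, e}): φ is false.
  c (successors {a, b, f}): φ is false.
  d (successors {a, d, e, f}): φ is false.
  e (successors {b, d, f}): φ is false.
  f (successors {a, c, d, e, f}): φ is false.
For instance, at a:
  At a: ◇◇q is true, □s is false, so ◇◇q → □s is false.
    At a: ◇◇q requires ◇q at some successor in {b, c, d, f}.
      ◇q holds at b, so ◇◇q is true at a.
    At a: □s requires s at every successor {b, c, d, f}.
      s fails at b, so □s is false at a.
Satisfying worlds: none.

none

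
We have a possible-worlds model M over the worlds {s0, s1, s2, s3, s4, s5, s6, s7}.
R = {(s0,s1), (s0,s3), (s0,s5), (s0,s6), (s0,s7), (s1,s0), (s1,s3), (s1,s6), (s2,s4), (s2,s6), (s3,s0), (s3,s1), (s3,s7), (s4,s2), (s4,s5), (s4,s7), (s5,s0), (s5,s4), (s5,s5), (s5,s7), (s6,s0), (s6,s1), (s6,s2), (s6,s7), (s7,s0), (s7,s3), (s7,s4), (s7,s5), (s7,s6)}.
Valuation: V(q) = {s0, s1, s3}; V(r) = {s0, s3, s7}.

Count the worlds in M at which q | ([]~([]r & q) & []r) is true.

3

Let φ = q | ([]~([]r & q) & []r). Evaluate φ at each world:
  s0 (successors {s1, s3, s5, s6, s7}): φ is true.
  s1 (successors {s0, s3, s6}): φ is true.
  s2 (successors {s4, s6}): φ is false.
  s3 (successors {s0, s1, s7}): φ is true.
  s4 (successors {s2, s5, s7}): φ is false.
  s5 (successors {s0, s4, s5, s7}): φ is false.
  s6 (successors {s0, s1, s2, s7}): φ is false.
  s7 (successors {s0, s3, s4, s5, s6}): φ is false.
For instance, at s3:
  At s3: q is true, []~([]r & q) & []r is false, so q | ([]~([]r & q) & []r) is true.
    At s3: []~([]r & q) is true, []r is false, so []~([]r & q) & []r is false.
      At s3: []~([]r & q) requires ~([]r & q) at every successor {s0, s1, s7}.
        At s0: ~([]r & q) is true.
        At s1: ~([]r & q) is true.
        At s7: ~([]r & q) is true.
      So []~([]r & q) is true at s3.
      At s3: []r requires r at every successor {s0, s1, s7}.
        r fails at s1, so []r is false at s3.
Satisfying worlds: {s0, s1, s3}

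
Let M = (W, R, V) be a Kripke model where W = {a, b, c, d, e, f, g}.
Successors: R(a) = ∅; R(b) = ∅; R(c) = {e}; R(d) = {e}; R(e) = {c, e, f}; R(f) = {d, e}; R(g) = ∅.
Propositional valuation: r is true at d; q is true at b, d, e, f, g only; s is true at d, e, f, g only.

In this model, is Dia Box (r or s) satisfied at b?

No

Recall that Box ψ holds at a world iff ψ holds at every accessible world, and Dia ψ holds iff ψ holds at some accessible world.
At b: no accessible worlds, so Dia Box (r or s) is false.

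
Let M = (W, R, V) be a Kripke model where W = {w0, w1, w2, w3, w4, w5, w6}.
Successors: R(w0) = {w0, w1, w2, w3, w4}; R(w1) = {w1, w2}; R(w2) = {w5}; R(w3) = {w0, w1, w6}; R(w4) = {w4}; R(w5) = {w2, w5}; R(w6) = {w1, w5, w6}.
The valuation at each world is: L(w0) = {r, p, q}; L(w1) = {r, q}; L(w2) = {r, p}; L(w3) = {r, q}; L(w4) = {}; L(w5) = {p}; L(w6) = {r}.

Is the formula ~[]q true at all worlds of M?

Yes

Recall that []ψ holds at a world iff ψ holds at every accessible world, and <>ψ holds iff ψ holds at some accessible world.
Let φ = ~[]q. Evaluate φ at each world:
  w0 (successors {w0, w1, w2, w3, w4}): φ is true.
  w1 (successors {w1, w2}): φ is true.
  w2 (successors {w5}): φ is true.
  w3 (successors {w0, w1, w6}): φ is true.
  w4 (successors {w4}): φ is true.
  w5 (successors {w2, w5}): φ is true.
  w6 (successors {w1, w5, w6}): φ is true.
For instance, at w2:
  At w2: []q is false, so ~[]q is true.
    At w2: []q requires q at every successor {w5}.
      q fails at w5, so []q is false at w2.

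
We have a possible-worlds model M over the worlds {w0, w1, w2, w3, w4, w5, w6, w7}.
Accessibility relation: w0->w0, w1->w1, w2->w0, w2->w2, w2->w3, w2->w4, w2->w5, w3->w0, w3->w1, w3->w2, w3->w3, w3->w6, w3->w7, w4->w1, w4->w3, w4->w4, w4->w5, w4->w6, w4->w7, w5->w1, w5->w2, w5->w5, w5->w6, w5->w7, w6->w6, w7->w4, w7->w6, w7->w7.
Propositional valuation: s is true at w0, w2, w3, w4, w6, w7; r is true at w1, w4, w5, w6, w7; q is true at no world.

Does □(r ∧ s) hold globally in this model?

No

Let φ = □(r ∧ s). Evaluate φ at each world:
  w0 (successors {w0}): φ is false.
  w1 (successors {w1}): φ is false.
  w2 (successors {w0, w2, w3, w4, w5}): φ is false.
  w3 (successors {w0, w1, w2, w3, w6, w7}): φ is false.
  w4 (successors {w1, w3, w4, w5, w6, w7}): φ is false.
  w5 (successors {w1, w2, w5, w6, w7}): φ is false.
  w6 (successors {w6}): φ is true.
  w7 (successors {w4, w6, w7}): φ is true.
Detail at w0 (counterexample):
  At w0: □(r ∧ s) requires r ∧ s at every successor {w0}.
    r ∧ s fails at w0, so □(r ∧ s) is false at w0.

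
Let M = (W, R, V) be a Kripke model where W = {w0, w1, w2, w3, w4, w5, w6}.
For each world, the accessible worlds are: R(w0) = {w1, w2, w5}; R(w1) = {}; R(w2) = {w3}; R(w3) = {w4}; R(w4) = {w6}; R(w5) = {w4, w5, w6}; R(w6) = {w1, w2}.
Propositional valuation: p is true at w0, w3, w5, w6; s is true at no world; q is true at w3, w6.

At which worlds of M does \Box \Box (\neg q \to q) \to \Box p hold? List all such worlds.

w0, w1, w2, w4, w5

Recall that \Box ψ holds at a world iff ψ holds at every accessible world, and \Diamond ψ holds iff ψ holds at some accessible world.
Let φ = \Box \Box (\neg q \to q) \to \Box p. Evaluate φ at each world:
  w0 (successors {w1, w2, w5}): φ is true.
  w1 (successors ∅): φ is true.
  w2 (successors {w3}): φ is true.
  w3 (successors {w4}): φ is false.
  w4 (successors {w6}): φ is true.
  w5 (successors {w4, w5, w6}): φ is true.
  w6 (successors {w1, w2}): φ is false.
For instance, at w5:
  At w5: \Box \Box (\neg q \to q) is false, \Box p is false, so \Box \Box (\neg q \to q) \to \Box p is true.
    At w5: \Box \Box (\neg q \to q) requires \Box (\neg q \to q) at every successor {w4, w5, w6}.
      \Box (\neg q \to q) fails at w5, so \Box \Box (\neg q \to q) is false at w5.
    At w5: \Box p requires p at every successor {w4, w5, w6}.
      p fails at w4, so \Box p is false at w5.
Satisfying worlds: {w0, w1, w2, w4, w5}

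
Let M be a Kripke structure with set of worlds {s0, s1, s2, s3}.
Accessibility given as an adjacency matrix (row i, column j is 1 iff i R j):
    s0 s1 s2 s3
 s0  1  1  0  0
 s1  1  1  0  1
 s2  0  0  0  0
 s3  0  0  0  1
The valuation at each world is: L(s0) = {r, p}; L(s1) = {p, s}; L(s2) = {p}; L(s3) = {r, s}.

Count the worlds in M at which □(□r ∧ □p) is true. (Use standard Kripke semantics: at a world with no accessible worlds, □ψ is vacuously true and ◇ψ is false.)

Let φ = □(□r ∧ □p). Evaluate φ at each world:
  s0 (successors {s0, s1}): φ is false.
  s1 (successors {s0, s1, s3}): φ is false.
  s2 (successors ∅): φ is true.
  s3 (successors {s3}): φ is false.
For instance, at s3:
  At s3: □(□r ∧ □p) requires □r ∧ □p at every successor {s3}.
    □r ∧ □p fails at s3, so □(□r ∧ □p) is false at s3.
      At s3: □r is true, □p is false, so □r ∧ □p is false.
Satisfying worlds: {s2}

1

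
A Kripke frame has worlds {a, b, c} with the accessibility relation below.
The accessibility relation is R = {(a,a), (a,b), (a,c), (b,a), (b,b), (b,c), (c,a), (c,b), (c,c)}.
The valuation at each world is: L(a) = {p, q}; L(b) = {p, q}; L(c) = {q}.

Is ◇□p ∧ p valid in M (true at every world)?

No

Recall that □ψ holds at a world iff ψ holds at every accessible world, and ◇ψ holds iff ψ holds at some accessible world.
Let φ = ◇□p ∧ p. Evaluate φ at each world:
  a (successors {a, b, c}): φ is false.
  b (successors {a, b, c}): φ is false.
  c (successors {a, b, c}): φ is false.
Detail at a (counterexample):
  At a: ◇□p is false, p is true, so ◇□p ∧ p is false.
    At a: ◇□p requires □p at some successor in {a, b, c}.
      At a: □p is false.
      At b: □p is false.
      At c: □p is false.
    So ◇□p is false at a.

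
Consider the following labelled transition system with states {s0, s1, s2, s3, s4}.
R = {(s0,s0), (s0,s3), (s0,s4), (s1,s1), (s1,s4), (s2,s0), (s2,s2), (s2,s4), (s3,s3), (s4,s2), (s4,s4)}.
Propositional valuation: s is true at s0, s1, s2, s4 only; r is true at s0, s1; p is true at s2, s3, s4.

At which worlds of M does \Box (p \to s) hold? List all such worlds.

Let φ = \Box (p \to s). Evaluate φ at each world:
  s0 (successors {s0, s3, s4}): φ is false.
  s1 (successors {s1, s4}): φ is true.
  s2 (successors {s0, s2, s4}): φ is true.
  s3 (successors {s3}): φ is false.
  s4 (successors {s2, s4}): φ is true.
For instance, at s1:
  At s1: \Box (p \to s) requires p \to s at every successor {s1, s4}.
    At s1: p \to s is true.
    At s4: p \to s is true.
  So \Box (p \to s) is true at s1.
Satisfying worlds: {s1, s2, s4}

s1, s2, s4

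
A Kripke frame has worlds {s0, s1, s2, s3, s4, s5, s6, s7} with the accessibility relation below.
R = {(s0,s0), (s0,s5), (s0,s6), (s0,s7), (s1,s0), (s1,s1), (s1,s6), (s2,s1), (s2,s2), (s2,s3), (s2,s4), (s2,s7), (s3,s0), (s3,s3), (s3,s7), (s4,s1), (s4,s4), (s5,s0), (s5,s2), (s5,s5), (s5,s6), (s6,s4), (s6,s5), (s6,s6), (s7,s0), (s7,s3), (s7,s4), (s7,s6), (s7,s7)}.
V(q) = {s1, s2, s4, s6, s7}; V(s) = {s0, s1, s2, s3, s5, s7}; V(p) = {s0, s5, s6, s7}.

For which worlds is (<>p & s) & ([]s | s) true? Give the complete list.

Let φ = (<>p & s) & ([]s | s). Evaluate φ at each world:
  s0 (successors {s0, s5, s6, s7}): φ is true.
  s1 (successors {s0, s1, s6}): φ is true.
  s2 (successors {s1, s2, s3, s4, s7}): φ is true.
  s3 (successors {s0, s3, s7}): φ is true.
  s4 (successors {s1, s4}): φ is false.
  s5 (successors {s0, s2, s5, s6}): φ is true.
  s6 (successors {s4, s5, s6}): φ is false.
  s7 (successors {s0, s3, s4, s6, s7}): φ is true.
For instance, at s2:
  At s2: <>p & s is true, []s | s is true, so (<>p & s) & ([]s | s) is true.
    At s2: <>p is true, s is true, so <>p & s is true.
      At s2: <>p requires p at some successor in {s1, s2, s3, s4, s7}.
        p holds at s7, so <>p is true at s2.
    At s2: []s is false, s is true, so []s | s is true.
      At s2: []s requires s at every successor {s1, s2, s3, s4, s7}.
        s fails at s4, so []s is false at s2.
Satisfying worlds: {s0, s1, s2, s3, s5, s7}

s0, s1, s2, s3, s5, s7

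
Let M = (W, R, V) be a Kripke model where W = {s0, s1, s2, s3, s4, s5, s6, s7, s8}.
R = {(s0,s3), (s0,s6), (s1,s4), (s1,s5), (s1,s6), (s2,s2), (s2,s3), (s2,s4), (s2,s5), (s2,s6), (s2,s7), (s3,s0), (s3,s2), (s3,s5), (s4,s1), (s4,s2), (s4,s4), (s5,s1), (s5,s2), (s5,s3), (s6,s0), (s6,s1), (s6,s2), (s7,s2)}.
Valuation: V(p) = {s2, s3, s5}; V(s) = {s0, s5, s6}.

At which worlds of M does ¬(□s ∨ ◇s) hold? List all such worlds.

Recall that □ψ holds at a world iff ψ holds at every accessible world, and ◇ψ holds iff ψ holds at some accessible world.
Let φ = ¬(□s ∨ ◇s). Evaluate φ at each world:
  s0 (successors {s3, s6}): φ is false.
  s1 (successors {s4, s5, s6}): φ is false.
  s2 (successors {s2, s3, s4, s5, s6, s7}): φ is false.
  s3 (successors {s0, s2, s5}): φ is false.
  s4 (successors {s1, s2, s4}): φ is true.
  s5 (successors {s1, s2, s3}): φ is true.
  s6 (successors {s0, s1, s2}): φ is false.
  s7 (successors {s2}): φ is true.
  s8 (successors ∅): φ is false.
For instance, at s2:
  At s2: □s ∨ ◇s is true, so ¬(□s ∨ ◇s) is false.
    At s2: □s is false, ◇s is true, so □s ∨ ◇s is true.
      At s2: □s requires s at every successor {s2, s3, s4, s5, s6, s7}.
        s fails at s2, so □s is false at s2.
      At s2: ◇s requires s at some successor in {s2, s3, s4, s5, s6, s7}.
        s holds at s5, so ◇s is true at s2.
Satisfying worlds: {s4, s5, s7}

s4, s5, s7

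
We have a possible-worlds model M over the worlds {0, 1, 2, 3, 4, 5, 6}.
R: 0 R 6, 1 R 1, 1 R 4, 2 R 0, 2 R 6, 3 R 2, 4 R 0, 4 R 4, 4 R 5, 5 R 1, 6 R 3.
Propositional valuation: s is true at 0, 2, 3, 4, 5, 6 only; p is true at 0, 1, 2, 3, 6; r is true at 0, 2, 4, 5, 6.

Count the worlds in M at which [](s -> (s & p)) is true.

5

Let φ = [](s -> (s & p)). Evaluate φ at each world:
  0 (successors {6}): φ is true.
  1 (successors {1, 4}): φ is false.
  2 (successors {0, 6}): φ is true.
  3 (successors {2}): φ is true.
  4 (successors {0, 4, 5}): φ is false.
  5 (successors {1}): φ is true.
  6 (successors {3}): φ is true.
For instance, at 2:
  At 2: [](s -> (s & p)) requires s -> (s & p) at every successor {0, 6}.
    At 0: s -> (s & p) is true.
    At 6: s -> (s & p) is true.
  So [](s -> (s & p)) is true at 2.
Satisfying worlds: {0, 2, 3, 5, 6}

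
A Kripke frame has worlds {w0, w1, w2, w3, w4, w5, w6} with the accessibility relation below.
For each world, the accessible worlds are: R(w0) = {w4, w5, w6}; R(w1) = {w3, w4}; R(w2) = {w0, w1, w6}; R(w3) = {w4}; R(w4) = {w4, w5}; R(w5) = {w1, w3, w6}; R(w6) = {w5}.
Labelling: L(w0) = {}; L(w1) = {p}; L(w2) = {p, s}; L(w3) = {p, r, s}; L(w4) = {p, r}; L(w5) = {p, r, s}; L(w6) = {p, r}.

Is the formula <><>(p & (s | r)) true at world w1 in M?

At w1: <><>(p & (s | r)) requires <>(p & (s | r)) at some successor in {w3, w4}.
  <>(p & (s | r)) holds at w3, so <><>(p & (s | r)) is true at w1.
    At w3: <>(p & (s | r)) requires p & (s | r) at some successor in {w4}.
      p & (s | r) holds at w4, so <>(p & (s | r)) is true at w3.

Yes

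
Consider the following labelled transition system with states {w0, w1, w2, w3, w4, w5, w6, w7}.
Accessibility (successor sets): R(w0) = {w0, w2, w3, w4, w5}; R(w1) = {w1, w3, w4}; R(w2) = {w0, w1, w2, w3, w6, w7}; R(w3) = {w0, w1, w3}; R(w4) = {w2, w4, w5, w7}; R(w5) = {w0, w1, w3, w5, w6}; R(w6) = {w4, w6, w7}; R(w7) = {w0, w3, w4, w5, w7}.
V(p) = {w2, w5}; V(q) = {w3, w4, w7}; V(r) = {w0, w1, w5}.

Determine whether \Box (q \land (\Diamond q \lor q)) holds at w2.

No

At w2: \Box (q \land (\Diamond q \lor q)) requires q \land (\Diamond q \lor q) at every successor {w0, w1, w2, w3, w6, w7}.
  q \land (\Diamond q \lor q) fails at w0, so \Box (q \land (\Diamond q \lor q)) is false at w2.
    At w0: q is false, \Diamond q \lor q is true, so q \land (\Diamond q \lor q) is false.
      At w0: \Diamond q is true, q is false, so \Diamond q \lor q is true.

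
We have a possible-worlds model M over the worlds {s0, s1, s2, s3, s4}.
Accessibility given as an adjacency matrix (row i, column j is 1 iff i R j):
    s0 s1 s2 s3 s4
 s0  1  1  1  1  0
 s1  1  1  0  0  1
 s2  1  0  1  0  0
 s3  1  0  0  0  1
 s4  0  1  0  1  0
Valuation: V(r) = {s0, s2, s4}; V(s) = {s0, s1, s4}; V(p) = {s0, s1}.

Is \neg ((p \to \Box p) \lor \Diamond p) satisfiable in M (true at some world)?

No

Recall that \Box ψ holds at a world iff ψ holds at every accessible world, and \Diamond ψ holds iff ψ holds at some accessible world.
Let φ = \neg ((p \to \Box p) \lor \Diamond p). Evaluate φ at each world:
  s0 (successors {s0, s1, s2, s3}): φ is false.
  s1 (successors {s0, s1, s4}): φ is false.
  s2 (successors {s0, s2}): φ is false.
  s3 (successors {s0, s4}): φ is false.
  s4 (successors {s1, s3}): φ is false.
For instance, at s0:
  At s0: (p \to \Box p) \lor \Diamond p is true, so \neg ((p \to \Box p) \lor \Diamond p) is false.
    At s0: p \to \Box p is false, \Diamond p is true, so (p \to \Box p) \lor \Diamond p is true.
      At s0: p is true, \Box p is false, so p \to \Box p is false.
      At s0: \Diamond p requires p at some successor in {s0, s1, s2, s3}.
        p holds at s0, so \Diamond p is true at s0.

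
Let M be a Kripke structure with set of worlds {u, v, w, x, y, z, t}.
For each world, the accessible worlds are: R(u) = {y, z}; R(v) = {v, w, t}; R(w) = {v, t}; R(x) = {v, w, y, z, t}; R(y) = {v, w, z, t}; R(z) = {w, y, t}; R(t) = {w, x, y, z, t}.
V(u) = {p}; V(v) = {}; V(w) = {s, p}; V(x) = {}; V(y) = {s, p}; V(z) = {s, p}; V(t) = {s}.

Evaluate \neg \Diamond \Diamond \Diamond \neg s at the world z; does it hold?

At z: \Diamond \Diamond \Diamond \neg s is true, so \neg \Diamond \Diamond \Diamond \neg s is false.
  At z: \Diamond \Diamond \Diamond \neg s requires \Diamond \Diamond \neg s at some successor in {w, y, t}.
    \Diamond \Diamond \neg s holds at w, so \Diamond \Diamond \Diamond \neg s is true at z.
      At w: \Diamond \Diamond \neg s requires \Diamond \neg s at some successor in {v, t}.
        \Diamond \neg s holds at v, so \Diamond \Diamond \neg s is true at w.

No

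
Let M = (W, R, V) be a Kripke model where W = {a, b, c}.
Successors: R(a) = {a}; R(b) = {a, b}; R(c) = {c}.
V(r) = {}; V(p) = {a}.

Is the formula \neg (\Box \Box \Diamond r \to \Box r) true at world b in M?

No

At b: \Box \Box \Diamond r \to \Box r is true, so \neg (\Box \Box \Diamond r \to \Box r) is false.
  At b: \Box \Box \Diamond r is false, \Box r is false, so \Box \Box \Diamond r \to \Box r is true.
    At b: \Box \Box \Diamond r requires \Box \Diamond r at every successor {a, b}.
      \Box \Diamond r fails at a, so \Box \Box \Diamond r is false at b.
    At b: \Box r requires r at every successor {a, b}.
      r fails at a, so \Box r is false at b.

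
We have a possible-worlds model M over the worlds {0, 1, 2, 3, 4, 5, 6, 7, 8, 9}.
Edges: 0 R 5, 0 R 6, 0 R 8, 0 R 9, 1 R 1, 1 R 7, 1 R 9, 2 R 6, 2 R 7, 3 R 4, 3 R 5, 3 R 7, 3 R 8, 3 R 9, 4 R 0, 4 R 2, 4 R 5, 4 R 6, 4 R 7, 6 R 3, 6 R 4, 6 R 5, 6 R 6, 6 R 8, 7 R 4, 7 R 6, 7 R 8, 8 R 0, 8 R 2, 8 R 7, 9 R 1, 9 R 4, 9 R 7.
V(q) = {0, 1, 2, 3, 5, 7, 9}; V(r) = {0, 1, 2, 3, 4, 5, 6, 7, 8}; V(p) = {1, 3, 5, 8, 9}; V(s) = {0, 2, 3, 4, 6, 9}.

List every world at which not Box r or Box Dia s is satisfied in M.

Let φ = not Box r or Box Dia s. Evaluate φ at each world:
  0 (successors {5, 6, 8, 9}): φ is true.
  1 (successors {1, 7, 9}): φ is true.
  2 (successors {6, 7}): φ is true.
  3 (successors {4, 5, 7, 8, 9}): φ is true.
  4 (successors {0, 2, 5, 6, 7}): φ is false.
  5 (successors ∅): φ is true.
  6 (successors {3, 4, 5, 6, 8}): φ is false.
  7 (successors {4, 6, 8}): φ is true.
  8 (successors {0, 2, 7}): φ is true.
  9 (successors {1, 4, 7}): φ is true.
For instance, at 2:
  At 2: not Box r is false, Box Dia s is true, so not Box r or Box Dia s is true.
    At 2: Box r is true, so not Box r is false.
      At 2: Box r requires r at every successor {6, 7}.
        At 6: r is true.
        At 7: r is true.
      So Box r is true at 2.
    At 2: Box Dia s requires Dia s at every successor {6, 7}.
      At 6: Dia s is true.
      At 7: Dia s is true.
    So Box Dia s is true at 2.
Satisfying worlds: {0, 1, 2, 3, 5, 7, 8, 9}

0, 1, 2, 3, 5, 7, 8, 9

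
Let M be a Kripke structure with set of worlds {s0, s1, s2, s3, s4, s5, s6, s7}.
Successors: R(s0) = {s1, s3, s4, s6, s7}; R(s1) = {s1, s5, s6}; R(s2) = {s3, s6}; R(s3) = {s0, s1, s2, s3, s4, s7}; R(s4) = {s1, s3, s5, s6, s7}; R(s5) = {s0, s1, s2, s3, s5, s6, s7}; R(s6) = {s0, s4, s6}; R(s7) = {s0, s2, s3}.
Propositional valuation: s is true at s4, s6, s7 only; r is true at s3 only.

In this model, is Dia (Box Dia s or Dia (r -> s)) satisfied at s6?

Yes

At s6: Dia (Box Dia s or Dia (r -> s)) requires Box Dia s or Dia (r -> s) at some successor in {s0, s4, s6}.
  Box Dia s or Dia (r -> s) holds at s0, so Dia (Box Dia s or Dia (r -> s)) is true at s6.
    At s0: Box Dia s is false, Dia (r -> s) is true, so Box Dia s or Dia (r -> s) is true.
      At s0: Box Dia s requires Dia s at every successor {s1, s3, s4, s6, s7}.
        Dia s fails at s7, so Box Dia s is false at s0.
      At s0: Dia (r -> s) requires r -> s at some successor in {s1, s3, s4, s6, s7}.
        r -> s holds at s1, so Dia (r -> s) is true at s0.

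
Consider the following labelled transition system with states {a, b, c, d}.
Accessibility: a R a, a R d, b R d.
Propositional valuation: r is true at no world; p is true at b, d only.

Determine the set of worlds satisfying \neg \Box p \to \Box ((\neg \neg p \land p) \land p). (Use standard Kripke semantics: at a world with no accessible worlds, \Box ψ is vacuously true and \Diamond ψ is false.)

Recall that \Box ψ holds at a world iff ψ holds at every accessible world, and \Diamond ψ holds iff ψ holds at some accessible world.
Let φ = \neg \Box p \to \Box ((\neg \neg p \land p) \land p). Evaluate φ at each world:
  a (successors {a, d}): φ is false.
  b (successors {d}): φ is true.
  c (successors ∅): φ is true.
  d (successors ∅): φ is true.
For instance, at b:
  At b: \neg \Box p is false, \Box ((\neg \neg p \land p) \land p) is true, so \neg \Box p \to \Box ((\neg \neg p \land p) \land p) is true.
    At b: \Box p is true, so \neg \Box p is false.
      At b: \Box p requires p at every successor {d}.
        At d: p is true.
      So \Box p is true at b.
    At b: \Box ((\neg \neg p \land p) \land p) requires (\neg \neg p \land p) \land p at every successor {d}.
      At d: (\neg \neg p \land p) \land p is true.
    So \Box ((\neg \neg p \land p) \land p) is true at b.
Satisfying worlds: {b, c, d}

b, c, d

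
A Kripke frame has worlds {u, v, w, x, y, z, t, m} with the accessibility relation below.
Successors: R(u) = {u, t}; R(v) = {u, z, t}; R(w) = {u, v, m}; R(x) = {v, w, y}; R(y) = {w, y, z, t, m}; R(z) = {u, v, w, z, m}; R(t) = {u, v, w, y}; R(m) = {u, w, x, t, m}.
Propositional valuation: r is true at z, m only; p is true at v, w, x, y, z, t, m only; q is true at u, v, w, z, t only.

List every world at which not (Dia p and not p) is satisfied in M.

Let φ = not (Dia p and not p). Evaluate φ at each world:
  u (successors {u, t}): φ is false.
  v (successors {u, z, t}): φ is true.
  w (successors {u, v, m}): φ is true.
  x (successors {v, w, y}): φ is true.
  y (successors {w, y, z, t, m}): φ is true.
  z (successors {u, v, w, z, m}): φ is true.
  t (successors {u, v, w, y}): φ is true.
  m (successors {u, w, x, t, m}): φ is true.
For instance, at w:
  At w: Dia p and not p is false, so not (Dia p and not p) is true.
    At w: Dia p is true, not p is false, so Dia p and not p is false.
      At w: Dia p requires p at some successor in {u, v, m}.
        p holds at v, so Dia p is true at w.
Satisfying worlds: {v, w, x, y, z, t, m}

v, w, x, y, z, t, m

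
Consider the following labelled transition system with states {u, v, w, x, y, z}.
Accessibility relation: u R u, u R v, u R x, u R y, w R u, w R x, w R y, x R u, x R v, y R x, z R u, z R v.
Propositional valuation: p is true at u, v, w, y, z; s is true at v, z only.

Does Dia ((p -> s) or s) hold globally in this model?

No

Recall that Dia ψ holds at a world iff ψ holds at some accessible world.
Let φ = Dia ((p -> s) or s). Evaluate φ at each world:
  u (successors {u, v, x, y}): φ is true.
  v (successors ∅): φ is false.
  w (successors {u, x, y}): φ is true.
  x (successors {u, v}): φ is true.
  y (successors {x}): φ is true.
  z (successors {u, v}): φ is true.
Detail at v (counterexample):
  At v: no accessible worlds, so Dia ((p -> s) or s) is false.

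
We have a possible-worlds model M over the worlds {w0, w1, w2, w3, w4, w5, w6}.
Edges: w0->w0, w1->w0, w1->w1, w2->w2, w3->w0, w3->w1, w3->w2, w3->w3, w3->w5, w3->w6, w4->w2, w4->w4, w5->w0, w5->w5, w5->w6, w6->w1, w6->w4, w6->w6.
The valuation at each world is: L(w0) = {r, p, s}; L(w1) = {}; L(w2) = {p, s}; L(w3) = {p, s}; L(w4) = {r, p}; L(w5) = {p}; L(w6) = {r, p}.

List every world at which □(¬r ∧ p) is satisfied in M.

w2

Let φ = □(¬r ∧ p). Evaluate φ at each world:
  w0 (successors {w0}): φ is false.
  w1 (successors {w0, w1}): φ is false.
  w2 (successors {w2}): φ is true.
  w3 (successors {w0, w1, w2, w3, w5, w6}): φ is false.
  w4 (successors {w2, w4}): φ is false.
  w5 (successors {w0, w5, w6}): φ is false.
  w6 (successors {w1, w4, w6}): φ is false.
For instance, at w4:
  At w4: □(¬r ∧ p) requires ¬r ∧ p at every successor {w2, w4}.
    ¬r ∧ p fails at w4, so □(¬r ∧ p) is false at w4.
Satisfying worlds: {w2}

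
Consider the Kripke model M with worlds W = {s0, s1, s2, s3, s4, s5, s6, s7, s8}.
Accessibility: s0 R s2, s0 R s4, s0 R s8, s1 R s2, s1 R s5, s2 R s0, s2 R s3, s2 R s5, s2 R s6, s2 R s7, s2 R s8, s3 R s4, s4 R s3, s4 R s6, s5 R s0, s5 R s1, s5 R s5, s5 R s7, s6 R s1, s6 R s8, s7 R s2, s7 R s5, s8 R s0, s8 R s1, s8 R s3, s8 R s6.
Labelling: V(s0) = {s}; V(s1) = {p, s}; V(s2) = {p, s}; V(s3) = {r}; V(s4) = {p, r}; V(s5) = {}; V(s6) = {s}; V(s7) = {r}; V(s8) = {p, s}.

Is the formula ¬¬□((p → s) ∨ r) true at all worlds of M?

Yes

Let φ = ¬¬□((p → s) ∨ r). Evaluate φ at each world:
  s0 (successors {s2, s4, s8}): φ is true.
  s1 (successors {s2, s5}): φ is true.
  s2 (successors {s0, s3, s5, s6, s7, s8}): φ is true.
  s3 (successors {s4}): φ is true.
  s4 (successors {s3, s6}): φ is true.
  s5 (successors {s0, s1, s5, s7}): φ is true.
  s6 (successors {s1, s8}): φ is true.
  s7 (successors {s2, s5}): φ is true.
  s8 (successors {s0, s1, s3, s6}): φ is true.
For instance, at s3:
  At s3: ¬□((p → s) ∨ r) is false, so ¬¬□((p → s) ∨ r) is true.
    At s3: □((p → s) ∨ r) is true, so ¬□((p → s) ∨ r) is false.
      At s3: □((p → s) ∨ r) requires (p → s) ∨ r at every successor {s4}.
        At s4: (p → s) ∨ r is true.
      So □((p → s) ∨ r) is true at s3.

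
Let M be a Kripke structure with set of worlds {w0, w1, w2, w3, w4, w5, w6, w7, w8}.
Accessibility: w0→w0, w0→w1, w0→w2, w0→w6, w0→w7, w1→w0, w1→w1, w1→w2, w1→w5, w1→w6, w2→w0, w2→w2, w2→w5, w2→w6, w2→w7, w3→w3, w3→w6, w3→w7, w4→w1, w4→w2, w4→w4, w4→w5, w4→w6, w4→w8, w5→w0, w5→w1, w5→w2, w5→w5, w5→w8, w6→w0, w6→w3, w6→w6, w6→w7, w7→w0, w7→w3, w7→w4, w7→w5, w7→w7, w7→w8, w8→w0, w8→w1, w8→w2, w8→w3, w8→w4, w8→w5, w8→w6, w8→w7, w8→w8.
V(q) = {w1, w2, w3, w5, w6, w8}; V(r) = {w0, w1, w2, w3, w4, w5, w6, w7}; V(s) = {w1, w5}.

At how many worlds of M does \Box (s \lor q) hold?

0

Recall that \Box ψ holds at a world iff ψ holds at every accessible world, and \Diamond ψ holds iff ψ holds at some accessible world.
Let φ = \Box (s \lor q). Evaluate φ at each world:
  w0 (successors {w0, w1, w2, w6, w7}): φ is false.
  w1 (successors {w0, w1, w2, w5, w6}): φ is false.
  w2 (successors {w0, w2, w5, w6, w7}): φ is false.
  w3 (successors {w3, w6, w7}): φ is false.
  w4 (successors {w1, w2, w4, w5, w6, w8}): φ is false.
  w5 (successors {w0, w1, w2, w5, w8}): φ is false.
  w6 (successors {w0, w3, w6, w7}): φ is false.
  w7 (successors {w0, w3, w4, w5, w7, w8}): φ is false.
  w8 (successors {w0, w1, w2, w3, w4, w5, w6, w7, w8}): φ is false.
For instance, at w1:
  At w1: \Box (s \lor q) requires s \lor q at every successor {w0, w1, w2, w5, w6}.
    s \lor q fails at w0, so \Box (s \lor q) is false at w1.
Satisfying worlds: none.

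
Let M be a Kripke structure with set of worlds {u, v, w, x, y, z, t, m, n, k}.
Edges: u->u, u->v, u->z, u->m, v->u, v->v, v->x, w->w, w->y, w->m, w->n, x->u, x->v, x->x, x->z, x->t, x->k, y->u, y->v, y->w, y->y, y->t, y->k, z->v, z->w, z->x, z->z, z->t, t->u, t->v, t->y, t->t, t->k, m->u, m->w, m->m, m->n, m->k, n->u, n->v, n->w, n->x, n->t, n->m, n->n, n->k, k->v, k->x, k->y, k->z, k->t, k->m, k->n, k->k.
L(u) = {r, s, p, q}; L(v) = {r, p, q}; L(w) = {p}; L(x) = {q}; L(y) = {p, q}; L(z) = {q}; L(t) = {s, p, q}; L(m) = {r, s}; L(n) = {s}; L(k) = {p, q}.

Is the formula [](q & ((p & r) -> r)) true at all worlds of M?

Let φ = [](q & ((p & r) -> r)). Evaluate φ at each world:
  u (successors {u, v, z, m}): φ is false.
  v (successors {u, v, x}): φ is true.
  w (successors {w, y, m, n}): φ is false.
  x (successors {u, v, x, z, t, k}): φ is true.
  y (successors {u, v, w, y, t, k}): φ is false.
  z (successors {v, w, x, z, t}): φ is false.
  t (successors {u, v, y, t, k}): φ is true.
  m (successors {u, w, m, n, k}): φ is false.
  n (successors {u, v, w, x, t, m, n, k}): φ is false.
  k (successors {v, x, y, z, t, m, n, k}): φ is false.
Detail at u (counterexample):
  At u: [](q & ((p & r) -> r)) requires q & ((p & r) -> r) at every successor {u, v, z, m}.
    q & ((p & r) -> r) fails at m, so [](q & ((p & r) -> r)) is false at u.

No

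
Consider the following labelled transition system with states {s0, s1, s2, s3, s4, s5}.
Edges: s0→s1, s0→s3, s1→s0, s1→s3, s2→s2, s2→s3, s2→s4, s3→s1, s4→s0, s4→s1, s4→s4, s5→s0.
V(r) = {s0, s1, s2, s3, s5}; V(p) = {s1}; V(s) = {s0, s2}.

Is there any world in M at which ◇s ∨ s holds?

Let φ = ◇s ∨ s. Evaluate φ at each world:
  s0 (successors {s1, s3}): φ is true.
  s1 (successors {s0, s3}): φ is true.
  s2 (successors {s2, s3, s4}): φ is true.
  s3 (successors {s1}): φ is false.
  s4 (successors {s0, s1, s4}): φ is true.
  s5 (successors {s0}): φ is true.
Detail at s0 (witness):
  At s0: ◇s is false, s is true, so ◇s ∨ s is true.
    At s0: ◇s requires s at some successor in {s1, s3}.
      At s1: s is false.
      At s3: s is false.
    So ◇s is false at s0.

Yes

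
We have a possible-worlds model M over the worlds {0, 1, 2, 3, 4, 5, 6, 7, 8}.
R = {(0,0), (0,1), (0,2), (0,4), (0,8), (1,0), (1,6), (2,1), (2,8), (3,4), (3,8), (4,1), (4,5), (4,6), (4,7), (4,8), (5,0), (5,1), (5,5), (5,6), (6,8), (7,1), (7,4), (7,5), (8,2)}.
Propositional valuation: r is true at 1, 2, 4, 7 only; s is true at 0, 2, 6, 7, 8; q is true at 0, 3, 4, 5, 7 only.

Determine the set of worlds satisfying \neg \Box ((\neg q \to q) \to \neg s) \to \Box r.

2, 3, 6, 7, 8

Let φ = \neg \Box ((\neg q \to q) \to \neg s) \to \Box r. Evaluate φ at each world:
  0 (successors {0, 1, 2, 4, 8}): φ is false.
  1 (successors {0, 6}): φ is false.
  2 (successors {1, 8}): φ is true.
  3 (successors {4, 8}): φ is true.
  4 (successors {1, 5, 6, 7, 8}): φ is false.
  5 (successors {0, 1, 5, 6}): φ is false.
  6 (successors {8}): φ is true.
  7 (successors {1, 4, 5}): φ is true.
  8 (successors {2}): φ is true.
For instance, at 6:
  At 6: \neg \Box ((\neg q \to q) \to \neg s) is false, \Box r is false, so \neg \Box ((\neg q \to q) \to \neg s) \to \Box r is true.
    At 6: \Box ((\neg q \to q) \to \neg s) is true, so \neg \Box ((\neg q \to q) \to \neg s) is false.
      At 6: \Box ((\neg q \to q) \to \neg s) requires (\neg q \to q) \to \neg s at every successor {8}.
        At 8: (\neg q \to q) \to \neg s is true.
      So \Box ((\neg q \to q) \to \neg s) is true at 6.
    At 6: \Box r requires r at every successor {8}.
      r fails at 8, so \Box r is false at 6.
Satisfying worlds: {2, 3, 6, 7, 8}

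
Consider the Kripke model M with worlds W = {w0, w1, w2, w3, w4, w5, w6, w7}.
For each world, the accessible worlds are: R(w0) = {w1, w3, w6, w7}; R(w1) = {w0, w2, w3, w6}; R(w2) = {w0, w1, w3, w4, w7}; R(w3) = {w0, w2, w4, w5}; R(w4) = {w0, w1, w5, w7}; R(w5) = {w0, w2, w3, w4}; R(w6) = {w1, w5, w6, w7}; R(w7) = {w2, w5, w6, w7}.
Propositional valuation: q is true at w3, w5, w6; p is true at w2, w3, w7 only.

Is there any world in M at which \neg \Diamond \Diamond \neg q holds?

Let φ = \neg \Diamond \Diamond \neg q. Evaluate φ at each world:
  w0 (successors {w1, w3, w6, w7}): φ is false.
  w1 (successors {w0, w2, w3, w6}): φ is false.
  w2 (successors {w0, w1, w3, w4, w7}): φ is false.
  w3 (successors {w0, w2, w4, w5}): φ is false.
  w4 (successors {w0, w1, w5, w7}): φ is false.
  w5 (successors {w0, w2, w3, w4}): φ is false.
  w6 (successors {w1, w5, w6, w7}): φ is false.
  w7 (successors {w2, w5, w6, w7}): φ is false.
For instance, at w3:
  At w3: \Diamond \Diamond \neg q is true, so \neg \Diamond \Diamond \neg q is false.
    At w3: \Diamond \Diamond \neg q requires \Diamond \neg q at some successor in {w0, w2, w4, w5}.
      \Diamond \neg q holds at w0, so \Diamond \Diamond \neg q is true at w3.

No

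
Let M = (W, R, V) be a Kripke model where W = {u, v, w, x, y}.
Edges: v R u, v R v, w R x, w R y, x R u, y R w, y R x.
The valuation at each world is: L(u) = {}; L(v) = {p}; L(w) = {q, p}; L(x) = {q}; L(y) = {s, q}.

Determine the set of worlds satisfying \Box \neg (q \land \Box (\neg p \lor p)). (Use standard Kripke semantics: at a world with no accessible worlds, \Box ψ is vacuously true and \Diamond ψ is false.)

Let φ = \Box \neg (q \land \Box (\neg p \lor p)). Evaluate φ at each world:
  u (successors ∅): φ is true.
  v (successors {u, v}): φ is true.
  w (successors {x, y}): φ is false.
  x (successors {u}): φ is true.
  y (successors {w, x}): φ is false.
For instance, at v:
  At v: \Box \neg (q \land \Box (\neg p \lor p)) requires \neg (q \land \Box (\neg p \lor p)) at every successor {u, v}.
      At u: q \land \Box (\neg p \lor p) is false, so \neg (q \land \Box (\neg p \lor p)) is true.
      At v: q \land \Box (\neg p \lor p) is false, so \neg (q \land \Box (\neg p \lor p)) is true.
  So \Box \neg (q \land \Box (\neg p \lor p)) is true at v.
Satisfying worlds: {u, v, x}

u, v, x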